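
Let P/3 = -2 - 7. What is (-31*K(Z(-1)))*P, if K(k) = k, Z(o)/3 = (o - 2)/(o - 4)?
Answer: 7533/5 ≈ 1506.6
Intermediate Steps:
Z(o) = 3*(-2 + o)/(-4 + o) (Z(o) = 3*((o - 2)/(o - 4)) = 3*((-2 + o)/(-4 + o)) = 3*(-2 + o)/(-4 + o))
P = -27 (P = 3*(-2 - 7) = 3*(-9) = -27)
(-31*K(Z(-1)))*P = -93*(-2 - 1)/(-4 - 1)*(-27) = -93*(-3)/(-5)*(-27) = -93*(-1)*(-3)/5*(-27) = -31*9/5*(-27) = -279/5*(-27) = 7533/5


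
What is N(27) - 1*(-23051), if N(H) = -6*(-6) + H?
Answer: 23114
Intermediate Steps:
N(H) = 36 + H
N(27) - 1*(-23051) = (36 + 27) - 1*(-23051) = 63 + 23051 = 23114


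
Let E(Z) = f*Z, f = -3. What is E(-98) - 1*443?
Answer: -149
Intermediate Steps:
E(Z) = -3*Z
E(-98) - 1*443 = -3*(-98) - 1*443 = 294 - 443 = -149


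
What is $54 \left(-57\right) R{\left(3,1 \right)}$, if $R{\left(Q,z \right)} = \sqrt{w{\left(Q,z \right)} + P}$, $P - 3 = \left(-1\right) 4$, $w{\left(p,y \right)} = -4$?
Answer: $- 3078 i \sqrt{5} \approx - 6882.6 i$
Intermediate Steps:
$P = -1$ ($P = 3 - 4 = -1$)
$R{\left(Q,z \right)} = i \sqrt{5}$ ($R{\left(Q,z \right)} = \sqrt{-4 - 1} = \sqrt{-5} = i \sqrt{5}$)
$54 \left(-57\right) R{\left(3,1 \right)} = 54 \left(-57\right) i \sqrt{5} = - 3078 i \sqrt{5}$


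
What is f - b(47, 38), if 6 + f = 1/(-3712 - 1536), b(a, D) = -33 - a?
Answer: 388351/5248 ≈ 74.000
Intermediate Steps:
f = -31489/5248 (f = -6 + 1/(-3712 - 1536) = -6 + 1/(-5248) = -6 - 1/5248 = -31489/5248 ≈ -6.0002)
f - b(47, 38) = -31489/5248 - (-33 - 1*47) = -31489/5248 - (-33 - 47) = -31489/5248 - 1*(-80) = -31489/5248 + 80 = 388351/5248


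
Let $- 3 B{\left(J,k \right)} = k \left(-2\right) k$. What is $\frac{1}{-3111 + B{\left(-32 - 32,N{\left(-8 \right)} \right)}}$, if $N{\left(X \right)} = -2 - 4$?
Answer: $- \frac{1}{3087} \approx -0.00032394$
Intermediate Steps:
$N{\left(X \right)} = -6$ ($N{\left(X \right)} = -2 - 4 = -6$)
$B{\left(J,k \right)} = \frac{2 k^{2}}{3}$ ($B{\left(J,k \right)} = - \frac{k \left(-2\right) k}{3} = - \frac{- 2 k k}{3} = - \frac{\left(-2\right) k^{2}}{3} = \frac{2 k^{2}}{3}$)
$\frac{1}{-3111 + B{\left(-32 - 32,N{\left(-8 \right)} \right)}} = \frac{1}{-3111 + \frac{2 \left(-6\right)^{2}}{3}} = \frac{1}{-3111 + \frac{2}{3} \cdot 36} = \frac{1}{-3111 + 24} = \frac{1}{-3087} = - \frac{1}{3087}$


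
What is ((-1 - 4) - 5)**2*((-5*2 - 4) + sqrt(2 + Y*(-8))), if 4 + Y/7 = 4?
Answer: -1400 + 100*sqrt(2) ≈ -1258.6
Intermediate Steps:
Y = 0 (Y = -28 + 7*4 = -28 + 28 = 0)
((-1 - 4) - 5)**2*((-5*2 - 4) + sqrt(2 + Y*(-8))) = ((-1 - 4) - 5)**2*((-5*2 - 4) + sqrt(2 + 0*(-8))) = (-5 - 5)**2*((-10 - 4) + sqrt(2 + 0)) = (-10)**2*(-14 + sqrt(2)) = 100*(-14 + sqrt(2)) = -1400 + 100*sqrt(2)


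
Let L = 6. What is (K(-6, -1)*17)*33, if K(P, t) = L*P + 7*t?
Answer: -24123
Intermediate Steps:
K(P, t) = 6*P + 7*t
(K(-6, -1)*17)*33 = ((6*(-6) + 7*(-1))*17)*33 = ((-36 - 7)*17)*33 = -43*17*33 = -731*33 = -24123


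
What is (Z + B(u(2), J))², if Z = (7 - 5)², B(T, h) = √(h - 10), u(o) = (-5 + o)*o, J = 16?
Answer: (4 + √6)² ≈ 41.596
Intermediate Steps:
u(o) = o*(-5 + o)
B(T, h) = √(-10 + h)
Z = 4 (Z = 2² = 4)
(Z + B(u(2), J))² = (4 + √(-10 + 16))² = (4 + √6)²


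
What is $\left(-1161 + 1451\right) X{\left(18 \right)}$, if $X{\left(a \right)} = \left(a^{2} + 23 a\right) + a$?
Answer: $219240$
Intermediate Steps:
$X{\left(a \right)} = a^{2} + 24 a$
$\left(-1161 + 1451\right) X{\left(18 \right)} = \left(-1161 + 1451\right) 18 \left(24 + 18\right) = 290 \cdot 18 \cdot 42 = 290 \cdot 756 = 219240$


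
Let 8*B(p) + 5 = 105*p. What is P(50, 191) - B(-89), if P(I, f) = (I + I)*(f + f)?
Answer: 157475/4 ≈ 39369.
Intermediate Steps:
B(p) = -5/8 + 105*p/8 (B(p) = -5/8 + (105*p)/8 = -5/8 + 105*p/8)
P(I, f) = 4*I*f (P(I, f) = (2*I)*(2*f) = 4*I*f)
P(50, 191) - B(-89) = 4*50*191 - (-5/8 + (105/8)*(-89)) = 38200 - (-5/8 - 9345/8) = 38200 - 1*(-4675/4) = 38200 + 4675/4 = 157475/4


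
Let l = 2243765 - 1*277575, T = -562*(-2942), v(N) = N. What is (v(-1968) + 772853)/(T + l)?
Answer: 770885/3619594 ≈ 0.21298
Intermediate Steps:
T = 1653404
l = 1966190 (l = 2243765 - 277575 = 1966190)
(v(-1968) + 772853)/(T + l) = (-1968 + 772853)/(1653404 + 1966190) = 770885/3619594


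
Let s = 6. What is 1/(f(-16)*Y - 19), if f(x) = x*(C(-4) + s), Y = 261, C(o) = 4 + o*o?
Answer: -1/108595 ≈ -9.2085e-6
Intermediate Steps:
C(o) = 4 + o**2
f(x) = 26*x (f(x) = x*((4 + (-4)**2) + 6) = x*((4 + 16) + 6) = x*(20 + 6) = x*26 = 26*x)
1/(f(-16)*Y - 19) = 1/((26*(-16))*261 - 19) = 1/(-416*261 - 19) = 1/(-108576 - 19) = 1/(-108595) = -1/108595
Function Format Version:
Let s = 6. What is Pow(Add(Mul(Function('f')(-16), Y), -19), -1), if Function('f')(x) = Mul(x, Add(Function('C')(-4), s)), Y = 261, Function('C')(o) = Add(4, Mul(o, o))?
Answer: Rational(-1, 108595) ≈ -9.2085e-6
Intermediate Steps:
Function('C')(o) = Add(4, Pow(o, 2))
Function('f')(x) = Mul(26, x) (Function('f')(x) = Mul(x, Add(Add(4, Pow(-4, 2)), 6)) = Mul(x, Add(Add(4, 16), 6)) = Mul(x, Add(20, 6)) = Mul(x, 26) = Mul(26, x))
Pow(Add(Mul(Function('f')(-16), Y), -19), -1) = Pow(Add(Mul(Mul(26, -16), 261), -19), -1) = Pow(Add(Mul(-416, 261), -19), -1) = Pow(Add(-108576, -19), -1) = Pow(-108595, -1) = Rational(-1, 108595)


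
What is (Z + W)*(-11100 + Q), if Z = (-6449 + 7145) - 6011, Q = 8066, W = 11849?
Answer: -19824156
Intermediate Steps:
Z = -5315 (Z = 696 - 6011 = -5315)
(Z + W)*(-11100 + Q) = (-5315 + 11849)*(-11100 + 8066) = 6534*(-3034) = -19824156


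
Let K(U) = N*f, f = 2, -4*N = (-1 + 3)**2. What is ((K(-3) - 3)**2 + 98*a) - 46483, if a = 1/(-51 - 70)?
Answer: -5621516/121 ≈ -46459.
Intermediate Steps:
N = -1 (N = -(-1 + 3)**2/4 = -1/4*2**2 = -1/4*4 = -1)
a = -1/121 (a = 1/(-121) = -1/121 ≈ -0.0082645)
K(U) = -2 (K(U) = -1*2 = -2)
((K(-3) - 3)**2 + 98*a) - 46483 = ((-2 - 3)**2 + 98*(-1/121)) - 46483 = ((-5)**2 - 98/121) - 46483 = (25 - 98/121) - 46483 = 2927/121 - 46483 = -5621516/121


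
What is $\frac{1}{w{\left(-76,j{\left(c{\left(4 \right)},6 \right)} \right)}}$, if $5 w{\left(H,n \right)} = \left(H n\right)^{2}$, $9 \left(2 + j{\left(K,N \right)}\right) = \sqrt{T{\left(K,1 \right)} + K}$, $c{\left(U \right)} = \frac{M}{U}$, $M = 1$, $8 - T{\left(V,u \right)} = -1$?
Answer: $\frac{405}{1444 \left(36 - \sqrt{37}\right)^{2}} \approx 0.00031336$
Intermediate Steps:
$T{\left(V,u \right)} = 9$ ($T{\left(V,u \right)} = 8 - -1 = 8 + 1 = 9$)
$c{\left(U \right)} = \frac{1}{U}$ ($c{\left(U \right)} = 1 \frac{1}{U} = \frac{1}{U}$)
$j{\left(K,N \right)} = -2 + \frac{\sqrt{9 + K}}{9}$
$w{\left(H,n \right)} = \frac{H^{2} n^{2}}{5}$ ($w{\left(H,n \right)} = \frac{\left(H n\right)^{2}}{5} = \frac{H^{2} n^{2}}{5}$)
$\frac{1}{w{\left(-76,j{\left(c{\left(4 \right)},6 \right)} \right)}} = \frac{1}{\frac{1}{5} \left(-76\right)^{2} \left(-2 + \frac{\sqrt{9 + \frac{1}{4}}}{9}\right)^{2}} = \frac{1}{\frac{1}{5} \cdot 5776 \left(-2 + \frac{\sqrt{9 + \frac{1}{4}}}{9}\right)^{2}} = \frac{1}{\frac{1}{5} \cdot 5776 \left(-2 + \frac{\sqrt{\frac{37}{4}}}{9}\right)^{2}} = \frac{1}{\frac{1}{5} \cdot 5776 \left(-2 + \frac{\frac{1}{2} \sqrt{37}}{9}\right)^{2}} = \frac{1}{\frac{1}{5} \cdot 5776 \left(-2 + \frac{\sqrt{37}}{18}\right)^{2}} = \frac{1}{\frac{5776}{5} \left(-2 + \frac{\sqrt{37}}{18}\right)^{2}} = \frac{5}{5776 \left(-2 + \frac{\sqrt{37}}{18}\right)^{2}}$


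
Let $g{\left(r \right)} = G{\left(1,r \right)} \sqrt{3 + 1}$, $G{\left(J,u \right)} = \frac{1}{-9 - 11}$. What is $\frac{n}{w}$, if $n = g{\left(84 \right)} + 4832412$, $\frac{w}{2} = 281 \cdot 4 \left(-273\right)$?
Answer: $- \frac{48324119}{6137040} \approx -7.8742$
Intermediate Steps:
$G{\left(J,u \right)} = - \frac{1}{20}$ ($G{\left(J,u \right)} = \frac{1}{-20} = - \frac{1}{20}$)
$w = -613704$ ($w = 2 \cdot 281 \cdot 4 \left(-273\right) = 2 \cdot 281 \left(-1092\right) = 2 \left(-306852\right) = -613704$)
$g{\left(r \right)} = - \frac{1}{10}$ ($g{\left(r \right)} = - \frac{\sqrt{3 + 1}}{20} = - \frac{\sqrt{4}}{20} = \left(- \frac{1}{20}\right) 2 = - \frac{1}{10}$)
$n = \frac{48324119}{10}$ ($n = - \frac{1}{10} + 4832412 = \frac{48324119}{10} \approx 4.8324 \cdot 10^{6}$)
$\frac{n}{w} = \frac{48324119}{10 \left(-613704\right)} = \frac{48324119}{10} \left(- \frac{1}{613704}\right) = - \frac{48324119}{6137040}$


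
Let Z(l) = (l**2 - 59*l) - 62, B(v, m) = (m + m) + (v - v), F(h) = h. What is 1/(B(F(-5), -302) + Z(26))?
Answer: -1/1524 ≈ -0.00065617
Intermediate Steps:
B(v, m) = 2*m (B(v, m) = 2*m + 0 = 2*m)
Z(l) = -62 + l**2 - 59*l
1/(B(F(-5), -302) + Z(26)) = 1/(2*(-302) + (-62 + 26**2 - 59*26)) = 1/(-604 + (-62 + 676 - 1534)) = 1/(-604 - 920) = 1/(-1524) = -1/1524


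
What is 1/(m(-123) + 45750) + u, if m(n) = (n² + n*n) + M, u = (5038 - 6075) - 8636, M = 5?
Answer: -735273748/76013 ≈ -9673.0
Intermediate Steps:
u = -9673 (u = -1037 - 8636 = -9673)
m(n) = 5 + 2*n² (m(n) = (n² + n*n) + 5 = (n² + n²) + 5 = 2*n² + 5 = 5 + 2*n²)
1/(m(-123) + 45750) + u = 1/((5 + 2*(-123)²) + 45750) - 9673 = 1/((5 + 2*15129) + 45750) - 9673 = 1/((5 + 30258) + 45750) - 9673 = 1/(30263 + 45750) - 9673 = 1/76013 - 9673 = -735273748/76013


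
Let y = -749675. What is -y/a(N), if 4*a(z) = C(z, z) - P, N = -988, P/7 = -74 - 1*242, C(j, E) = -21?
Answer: 2998700/2191 ≈ 1368.6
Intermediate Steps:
P = -2212 (P = 7*(-74 - 1*242) = 7*(-74 - 242) = 7*(-316) = -2212)
a(z) = 2191/4 (a(z) = (-21 - 1*(-2212))/4 = (-21 + 2212)/4 = (¼)*2191 = 2191/4)
-y/a(N) = -(-749675)/2191/4 = -(-749675)*4/2191 = -1*(-2998700/2191) = 2998700/2191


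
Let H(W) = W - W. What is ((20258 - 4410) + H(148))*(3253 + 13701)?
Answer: 268686992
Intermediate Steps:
H(W) = 0
((20258 - 4410) + H(148))*(3253 + 13701) = ((20258 - 4410) + 0)*(3253 + 13701) = (15848 + 0)*16954 = 15848*16954 = 268686992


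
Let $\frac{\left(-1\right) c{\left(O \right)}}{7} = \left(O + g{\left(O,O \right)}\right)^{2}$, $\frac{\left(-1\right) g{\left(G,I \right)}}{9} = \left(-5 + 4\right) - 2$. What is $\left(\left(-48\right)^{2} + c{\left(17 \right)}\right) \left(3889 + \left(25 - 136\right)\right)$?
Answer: $-42494944$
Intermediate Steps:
$g{\left(G,I \right)} = 27$ ($g{\left(G,I \right)} = - 9 \left(\left(-5 + 4\right) - 2\right) = - 9 \left(-1 - 2\right) = \left(-9\right) \left(-3\right) = 27$)
$c{\left(O \right)} = - 7 \left(27 + O\right)^{2}$ ($c{\left(O \right)} = - 7 \left(O + 27\right)^{2} = - 7 \left(27 + O\right)^{2}$)
$\left(\left(-48\right)^{2} + c{\left(17 \right)}\right) \left(3889 + \left(25 - 136\right)\right) = \left(\left(-48\right)^{2} - 7 \left(27 + 17\right)^{2}\right) \left(3889 + \left(25 - 136\right)\right) = \left(2304 - 7 \cdot 44^{2}\right) \left(3889 + \left(25 - 136\right)\right) = \left(2304 - 13552\right) \left(3889 - 111\right) = \left(2304 - 13552\right) 3778 = \left(-11248\right) 3778 = -42494944$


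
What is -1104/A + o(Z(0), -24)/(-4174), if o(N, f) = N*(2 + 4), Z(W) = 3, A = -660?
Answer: 191509/114785 ≈ 1.6684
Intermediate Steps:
o(N, f) = 6*N (o(N, f) = N*6 = 6*N)
-1104/A + o(Z(0), -24)/(-4174) = -1104/(-660) + (6*3)/(-4174) = -1104*(-1/660) + 18*(-1/4174) = 92/55 - 9/2087 = 191509/114785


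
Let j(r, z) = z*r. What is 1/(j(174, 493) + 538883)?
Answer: 1/624665 ≈ 1.6009e-6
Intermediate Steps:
j(r, z) = r*z
1/(j(174, 493) + 538883) = 1/(174*493 + 538883) = 1/(85782 + 538883) = 1/624665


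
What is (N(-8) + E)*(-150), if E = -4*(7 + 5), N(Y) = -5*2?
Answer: 8700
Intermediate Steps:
N(Y) = -10
E = -48 (E = -4*12 = -48)
(N(-8) + E)*(-150) = (-10 - 48)*(-150) = -58*(-150) = 8700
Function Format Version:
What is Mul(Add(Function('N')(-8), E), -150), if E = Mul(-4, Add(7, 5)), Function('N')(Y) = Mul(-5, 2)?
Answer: 8700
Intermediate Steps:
Function('N')(Y) = -10
E = -48 (E = Mul(-4, 12) = -48)
Mul(Add(Function('N')(-8), E), -150) = Mul(Add(-10, -48), -150) = Mul(-58, -150) = 8700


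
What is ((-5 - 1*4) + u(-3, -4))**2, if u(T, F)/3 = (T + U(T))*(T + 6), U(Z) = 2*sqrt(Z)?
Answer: 324 - 1296*I*sqrt(3) ≈ 324.0 - 2244.7*I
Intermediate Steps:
u(T, F) = 3*(6 + T)*(T + 2*sqrt(T)) (u(T, F) = 3*((T + 2*sqrt(T))*(T + 6)) = 3*((T + 2*sqrt(T))*(6 + T)) = 3*((6 + T)*(T + 2*sqrt(T))) = 3*(6 + T)*(T + 2*sqrt(T)))
((-5 - 1*4) + u(-3, -4))**2 = ((-5 - 1*4) + (3*(-3)**2 + 6*(-3)**(3/2) + 18*(-3) + 36*sqrt(-3)))**2 = ((-5 - 4) + (3*9 + 6*(-3*I*sqrt(3)) - 54 + 36*(I*sqrt(3))))**2 = (-9 + (27 - 18*I*sqrt(3) - 54 + 36*I*sqrt(3)))**2 = (-9 + (-27 + 18*I*sqrt(3)))**2 = (-36 + 18*I*sqrt(3))**2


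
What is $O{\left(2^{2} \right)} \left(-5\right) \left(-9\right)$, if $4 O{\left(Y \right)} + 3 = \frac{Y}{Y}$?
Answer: $- \frac{45}{2} \approx -22.5$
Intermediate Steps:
$O{\left(Y \right)} = - \frac{1}{2}$ ($O{\left(Y \right)} = - \frac{3}{4} + \frac{Y \frac{1}{Y}}{4} = - \frac{3}{4} + \frac{1}{4} \cdot 1 = - \frac{3}{4} + \frac{1}{4} = - \frac{1}{2}$)
$O{\left(2^{2} \right)} \left(-5\right) \left(-9\right) = \left(- \frac{1}{2}\right) \left(-5\right) \left(-9\right) = \frac{5}{2} \left(-9\right) = - \frac{45}{2}$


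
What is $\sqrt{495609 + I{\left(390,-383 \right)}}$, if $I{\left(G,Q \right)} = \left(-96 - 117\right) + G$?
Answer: $\sqrt{495786} \approx 704.12$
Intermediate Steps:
$I{\left(G,Q \right)} = -213 + G$
$\sqrt{495609 + I{\left(390,-383 \right)}} = \sqrt{495609 + \left(-213 + 390\right)} = \sqrt{495609 + 177} = \sqrt{495786}$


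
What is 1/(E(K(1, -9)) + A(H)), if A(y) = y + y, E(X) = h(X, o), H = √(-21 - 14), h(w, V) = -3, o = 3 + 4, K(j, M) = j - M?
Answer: -3/149 - 2*I*√35/149 ≈ -0.020134 - 0.07941*I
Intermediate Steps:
o = 7
H = I*√35 (H = √(-35) = I*√35 ≈ 5.9161*I)
E(X) = -3
A(y) = 2*y
1/(E(K(1, -9)) + A(H)) = 1/(-3 + 2*(I*√35)) = 1/(-3 + 2*I*√35)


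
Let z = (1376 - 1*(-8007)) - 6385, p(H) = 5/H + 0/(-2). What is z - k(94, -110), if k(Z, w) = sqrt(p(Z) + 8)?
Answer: 2998 - sqrt(71158)/94 ≈ 2995.2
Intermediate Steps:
p(H) = 5/H (p(H) = 5/H + 0*(-1/2) = 5/H + 0 = 5/H)
z = 2998 (z = (1376 + 8007) - 6385 = 9383 - 6385 = 2998)
k(Z, w) = sqrt(8 + 5/Z) (k(Z, w) = sqrt(5/Z + 8) = sqrt(8 + 5/Z))
z - k(94, -110) = 2998 - sqrt(8 + 5/94) = 2998 - sqrt(757/94) = 2998 - sqrt(71158)/94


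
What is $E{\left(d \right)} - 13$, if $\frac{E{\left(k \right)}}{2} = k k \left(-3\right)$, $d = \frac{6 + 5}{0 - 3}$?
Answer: $- \frac{281}{3} \approx -93.667$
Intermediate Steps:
$d = - \frac{11}{3}$ ($d = \frac{11}{-3} = 11 \left(- \frac{1}{3}\right) = - \frac{11}{3} \approx -3.6667$)
$E{\left(k \right)} = - 6 k^{2}$ ($E{\left(k \right)} = 2 k k \left(-3\right) = 2 k^{2} \left(-3\right) = 2 \left(- 3 k^{2}\right) = - 6 k^{2}$)
$E{\left(d \right)} - 13 = - 6 \left(- \frac{11}{3}\right)^{2} - 13 = \left(-6\right) \frac{121}{9} - 13 = - \frac{242}{3} - 13 = - \frac{281}{3}$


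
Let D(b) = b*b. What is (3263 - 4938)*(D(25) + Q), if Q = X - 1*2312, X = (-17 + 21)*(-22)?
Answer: 2973125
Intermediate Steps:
X = -88 (X = 4*(-22) = -88)
Q = -2400 (Q = -88 - 1*2312 = -88 - 2312 = -2400)
D(b) = b²
(3263 - 4938)*(D(25) + Q) = (3263 - 4938)*(25² - 2400) = -1675*(625 - 2400) = -1675*(-1775) = 2973125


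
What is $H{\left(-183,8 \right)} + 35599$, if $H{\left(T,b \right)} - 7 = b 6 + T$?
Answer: $35471$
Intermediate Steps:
$H{\left(T,b \right)} = 7 + T + 6 b$ ($H{\left(T,b \right)} = 7 + \left(b 6 + T\right) = 7 + \left(6 b + T\right) = 7 + \left(T + 6 b\right) = 7 + T + 6 b$)
$H{\left(-183,8 \right)} + 35599 = \left(7 - 183 + 6 \cdot 8\right) + 35599 = \left(7 - 183 + 48\right) + 35599 = -128 + 35599 = 35471$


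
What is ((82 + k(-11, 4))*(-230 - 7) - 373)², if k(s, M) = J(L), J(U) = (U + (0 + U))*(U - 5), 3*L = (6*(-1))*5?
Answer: 8264082649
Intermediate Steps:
L = -10 (L = ((6*(-1))*5)/3 = (-6*5)/3 = (⅓)*(-30) = -10)
J(U) = 2*U*(-5 + U) (J(U) = (U + U)*(-5 + U) = (2*U)*(-5 + U) = 2*U*(-5 + U))
k(s, M) = 300 (k(s, M) = 2*(-10)*(-5 - 10) = 2*(-10)*(-15) = 300)
((82 + k(-11, 4))*(-230 - 7) - 373)² = ((82 + 300)*(-230 - 7) - 373)² = (382*(-237) - 373)² = (-90534 - 373)² = (-90907)² = 8264082649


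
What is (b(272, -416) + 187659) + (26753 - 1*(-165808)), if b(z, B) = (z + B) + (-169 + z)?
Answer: 380179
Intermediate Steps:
b(z, B) = -169 + B + 2*z (b(z, B) = (B + z) + (-169 + z) = -169 + B + 2*z)
(b(272, -416) + 187659) + (26753 - 1*(-165808)) = ((-169 - 416 + 2*272) + 187659) + (26753 - 1*(-165808)) = ((-169 - 416 + 544) + 187659) + (26753 + 165808) = (-41 + 187659) + 192561 = 187618 + 192561 = 380179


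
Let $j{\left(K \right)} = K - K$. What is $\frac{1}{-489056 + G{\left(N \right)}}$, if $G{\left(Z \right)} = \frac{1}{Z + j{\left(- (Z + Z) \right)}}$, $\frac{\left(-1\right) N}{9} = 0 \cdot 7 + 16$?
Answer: $- \frac{144}{70424065} \approx -2.0448 \cdot 10^{-6}$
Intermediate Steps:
$j{\left(K \right)} = 0$
$N = -144$ ($N = - 9 \left(0 \cdot 7 + 16\right) = - 9 \left(0 + 16\right) = \left(-9\right) 16 = -144$)
$G{\left(Z \right)} = \frac{1}{Z}$ ($G{\left(Z \right)} = \frac{1}{Z + 0} = \frac{1}{Z}$)
$\frac{1}{-489056 + G{\left(N \right)}} = \frac{1}{-489056 + \frac{1}{-144}} = \frac{1}{-489056 - \frac{1}{144}} = \frac{1}{- \frac{70424065}{144}} = - \frac{144}{70424065}$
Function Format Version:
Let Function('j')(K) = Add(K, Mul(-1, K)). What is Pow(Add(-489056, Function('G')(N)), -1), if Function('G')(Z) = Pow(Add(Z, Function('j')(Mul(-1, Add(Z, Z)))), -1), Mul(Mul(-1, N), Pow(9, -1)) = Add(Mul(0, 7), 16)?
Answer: Rational(-144, 70424065) ≈ -2.0448e-6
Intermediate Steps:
Function('j')(K) = 0
N = -144 (N = Mul(-9, Add(Mul(0, 7), 16)) = Mul(-9, Add(0, 16)) = Mul(-9, 16) = -144)
Function('G')(Z) = Pow(Z, -1) (Function('G')(Z) = Pow(Add(Z, 0), -1) = Pow(Z, -1))
Pow(Add(-489056, Function('G')(N)), -1) = Pow(Add(-489056, Pow(-144, -1)), -1) = Pow(Add(-489056, Rational(-1, 144)), -1) = Pow(Rational(-70424065, 144), -1) = Rational(-144, 70424065)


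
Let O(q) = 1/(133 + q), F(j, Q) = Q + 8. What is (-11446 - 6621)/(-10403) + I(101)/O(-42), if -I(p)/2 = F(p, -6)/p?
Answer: -19425/10403 ≈ -1.8673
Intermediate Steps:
F(j, Q) = 8 + Q
I(p) = -4/p (I(p) = -2*(8 - 6)/p = -4/p)
(-11446 - 6621)/(-10403) + I(101)/O(-42) = (-11446 - 6621)/(-10403) + (-4/101)/(1/(133 - 42)) = -18067*(-1/10403) + (-4*1/101)/(1/91) = 18067/10403 - 4/(101*1/91) = 18067/10403 - 4/101*91 = 18067/10403 - 364/101 = -19425/10403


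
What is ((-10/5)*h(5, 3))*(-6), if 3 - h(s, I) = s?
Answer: -24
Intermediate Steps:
h(s, I) = 3 - s
((-10/5)*h(5, 3))*(-6) = ((-10/5)*(3 - 1*5))*(-6) = ((-10*1/5)*(3 - 5))*(-6) = -2*(-2)*(-6) = 4*(-6) = -24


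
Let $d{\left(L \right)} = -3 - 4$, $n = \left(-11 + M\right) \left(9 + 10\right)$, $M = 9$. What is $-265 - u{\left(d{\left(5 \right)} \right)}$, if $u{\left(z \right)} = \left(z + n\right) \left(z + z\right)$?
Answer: $-895$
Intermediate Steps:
$n = -38$ ($n = \left(-11 + 9\right) \left(9 + 10\right) = \left(-2\right) 19 = -38$)
$d{\left(L \right)} = -7$ ($d{\left(L \right)} = -3 - 4 = -7$)
$u{\left(z \right)} = 2 z \left(-38 + z\right)$ ($u{\left(z \right)} = \left(z - 38\right) \left(z + z\right) = \left(-38 + z\right) 2 z = 2 z \left(-38 + z\right)$)
$-265 - u{\left(d{\left(5 \right)} \right)} = -265 - 2 \left(-7\right) \left(-38 - 7\right) = -265 - 2 \left(-7\right) \left(-45\right) = -265 - 630 = -895$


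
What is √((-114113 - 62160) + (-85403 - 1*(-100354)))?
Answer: I*√161322 ≈ 401.65*I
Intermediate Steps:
√((-114113 - 62160) + (-85403 - 1*(-100354))) = √(-176273 + (-85403 + 100354)) = √(-176273 + 14951) = √(-161322) = I*√161322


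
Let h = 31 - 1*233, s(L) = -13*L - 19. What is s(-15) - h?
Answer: 378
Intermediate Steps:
s(L) = -19 - 13*L
h = -202 (h = 31 - 233 = -202)
s(-15) - h = (-19 - 13*(-15)) - 1*(-202) = (-19 + 195) + 202 = 176 + 202 = 378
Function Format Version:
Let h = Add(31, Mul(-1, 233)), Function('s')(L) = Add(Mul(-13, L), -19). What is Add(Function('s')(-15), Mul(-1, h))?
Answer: 378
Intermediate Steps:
Function('s')(L) = Add(-19, Mul(-13, L))
h = -202 (h = Add(31, -233) = -202)
Add(Function('s')(-15), Mul(-1, h)) = Add(Add(-19, Mul(-13, -15)), Mul(-1, -202)) = Add(Add(-19, 195), 202) = Add(176, 202) = 378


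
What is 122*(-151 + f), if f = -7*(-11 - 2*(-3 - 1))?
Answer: -15860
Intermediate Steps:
f = 21 (f = -7*(-11 - 2*(-4)) = -7*(-11 + 8) = -7*(-3) = 21)
122*(-151 + f) = 122*(-151 + 21) = 122*(-130) = -15860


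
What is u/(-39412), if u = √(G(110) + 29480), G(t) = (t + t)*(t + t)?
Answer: -√19470/19706 ≈ -0.0070808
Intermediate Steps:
G(t) = 4*t² (G(t) = (2*t)*(2*t) = 4*t²)
u = 2*√19470 (u = √(4*110² + 29480) = √(4*12100 + 29480) = √(48400 + 29480) = √77880 = 2*√19470 ≈ 279.07)
u/(-39412) = (2*√19470)/(-39412) = (2*√19470)*(-1/39412) = -√19470/19706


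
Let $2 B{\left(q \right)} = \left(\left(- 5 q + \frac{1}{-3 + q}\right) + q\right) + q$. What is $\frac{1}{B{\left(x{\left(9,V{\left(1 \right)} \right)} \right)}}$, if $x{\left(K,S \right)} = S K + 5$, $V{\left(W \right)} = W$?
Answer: $- \frac{22}{461} \approx -0.047722$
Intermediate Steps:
$x{\left(K,S \right)} = 5 + K S$ ($x{\left(K,S \right)} = K S + 5 = 5 + K S$)
$B{\left(q \right)} = \frac{1}{2 \left(-3 + q\right)} - \frac{3 q}{2}$ ($B{\left(q \right)} = \frac{\left(\left(- 5 q + \frac{1}{-3 + q}\right) + q\right) + q}{2} = \frac{\left(\left(\frac{1}{-3 + q} - 5 q\right) + q\right) + q}{2} = \frac{\left(\frac{1}{-3 + q} - 4 q\right) + q}{2} = \frac{\frac{1}{-3 + q} - 3 q}{2} = \frac{1}{2 \left(-3 + q\right)} - \frac{3 q}{2}$)
$\frac{1}{B{\left(x{\left(9,V{\left(1 \right)} \right)} \right)}} = \frac{1}{\frac{1}{2} \frac{1}{-3 + \left(5 + 9 \cdot 1\right)} \left(1 - 3 \left(5 + 9 \cdot 1\right)^{2} + 9 \left(5 + 9 \cdot 1\right)\right)} = \frac{1}{\frac{1}{2} \frac{1}{-3 + \left(5 + 9\right)} \left(1 - 3 \left(5 + 9\right)^{2} + 9 \left(5 + 9\right)\right)} = \frac{1}{\frac{1}{2} \frac{1}{-3 + 14} \left(1 - 3 \cdot 14^{2} + 9 \cdot 14\right)} = \frac{1}{\frac{1}{2} \cdot \frac{1}{11} \left(1 - 588 + 126\right)} = \frac{1}{\frac{1}{2} \cdot \frac{1}{11} \left(-461\right)} = \frac{1}{- \frac{461}{22}} = - \frac{22}{461}$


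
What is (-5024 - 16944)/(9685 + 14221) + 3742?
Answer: 44717142/11953 ≈ 3741.1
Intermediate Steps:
(-5024 - 16944)/(9685 + 14221) + 3742 = -21968/23906 + 3742 = -21968*1/23906 + 3742 = -10984/11953 + 3742 = 44717142/11953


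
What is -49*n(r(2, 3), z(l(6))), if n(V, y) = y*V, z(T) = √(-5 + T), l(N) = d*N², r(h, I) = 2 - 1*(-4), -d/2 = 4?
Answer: -294*I*√293 ≈ -5032.5*I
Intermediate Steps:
d = -8 (d = -2*4 = -8)
r(h, I) = 6 (r(h, I) = 2 + 4 = 6)
l(N) = -8*N²
n(V, y) = V*y
-49*n(r(2, 3), z(l(6))) = -294*√(-5 - 8*6²) = -294*√(-5 - 8*36) = -294*√(-5 - 288) = -294*√(-293) = -294*I*√293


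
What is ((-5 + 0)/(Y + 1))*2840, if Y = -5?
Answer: 3550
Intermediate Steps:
((-5 + 0)/(Y + 1))*2840 = ((-5 + 0)/(-5 + 1))*2840 = -5/(-4)*2840 = -5*(-¼)*2840 = (5/4)*2840 = 3550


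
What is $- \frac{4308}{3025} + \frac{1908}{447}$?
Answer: $\frac{1282008}{450725} \approx 2.8443$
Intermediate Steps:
$- \frac{4308}{3025} + \frac{1908}{447} = \left(-4308\right) \frac{1}{3025} + 1908 \cdot \frac{1}{447} = - \frac{4308}{3025} + \frac{636}{149} = \frac{1282008}{450725}$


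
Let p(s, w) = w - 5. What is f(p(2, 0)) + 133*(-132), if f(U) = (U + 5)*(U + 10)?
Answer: -17556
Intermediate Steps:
p(s, w) = -5 + w
f(U) = (5 + U)*(10 + U)
f(p(2, 0)) + 133*(-132) = (50 + (-5 + 0)² + 15*(-5 + 0)) + 133*(-132) = (50 + (-5)² + 15*(-5)) - 17556 = (50 + 25 - 75) - 17556 = 0 - 17556 = -17556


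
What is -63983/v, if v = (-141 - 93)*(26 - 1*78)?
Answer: -63983/12168 ≈ -5.2583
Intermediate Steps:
v = 12168 (v = -234*(26 - 78) = -234*(-52) = 12168)
-63983/v = -63983/12168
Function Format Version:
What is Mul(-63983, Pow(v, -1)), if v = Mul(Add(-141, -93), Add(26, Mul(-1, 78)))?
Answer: Rational(-63983, 12168) ≈ -5.2583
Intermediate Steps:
v = 12168 (v = Mul(-234, Add(26, -78)) = Mul(-234, -52) = 12168)
Mul(-63983, Pow(v, -1)) = Mul(-63983, Pow(12168, -1)) = Mul(-63983, Rational(1, 12168)) = Rational(-63983, 12168)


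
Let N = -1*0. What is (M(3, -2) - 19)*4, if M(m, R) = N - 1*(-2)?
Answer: -68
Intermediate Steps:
N = 0
M(m, R) = 2 (M(m, R) = 0 - 1*(-2) = 0 + 2 = 2)
(M(3, -2) - 19)*4 = (2 - 19)*4 = -17*4 = -68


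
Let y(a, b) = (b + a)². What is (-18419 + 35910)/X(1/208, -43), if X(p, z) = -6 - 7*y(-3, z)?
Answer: -17491/14818 ≈ -1.1804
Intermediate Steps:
y(a, b) = (a + b)²
X(p, z) = -6 - 7*(-3 + z)²
(-18419 + 35910)/X(1/208, -43) = (-18419 + 35910)/(-6 - 7*(-3 - 43)²) = 17491/(-6 - 7*(-46)²) = 17491/(-6 - 7*2116) = 17491/(-6 - 14812) = 17491/(-14818) = 17491*(-1/14818) = -17491/14818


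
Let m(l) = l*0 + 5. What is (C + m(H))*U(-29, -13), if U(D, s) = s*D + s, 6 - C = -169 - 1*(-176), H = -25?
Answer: 1456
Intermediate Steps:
C = -1 (C = 6 - (-169 - 1*(-176)) = 6 - (-169 + 176) = 6 - 1*7 = 6 - 7 = -1)
U(D, s) = s + D*s (U(D, s) = D*s + s = s + D*s)
m(l) = 5 (m(l) = 0 + 5 = 5)
(C + m(H))*U(-29, -13) = (-1 + 5)*(-13*(1 - 29)) = 4*(-13*(-28)) = 4*364 = 1456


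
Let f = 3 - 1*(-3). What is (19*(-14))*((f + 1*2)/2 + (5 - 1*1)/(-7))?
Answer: -912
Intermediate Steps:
f = 6 (f = 3 + 3 = 6)
(19*(-14))*((f + 1*2)/2 + (5 - 1*1)/(-7)) = (19*(-14))*((6 + 1*2)/2 + (5 - 1*1)/(-7)) = -266*((6 + 2)*(½) + (5 - 1)*(-⅐)) = -266*(8*(½) + 4*(-⅐)) = -266*(4 - 4/7) = -266*24/7 = -912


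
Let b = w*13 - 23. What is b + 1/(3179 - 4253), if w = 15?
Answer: 184727/1074 ≈ 172.00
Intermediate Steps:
b = 172 (b = 15*13 - 23 = 195 - 23 = 172)
b + 1/(3179 - 4253) = 172 + 1/(3179 - 4253) = 172 + 1/(-1074) = 172 - 1/1074 = 184727/1074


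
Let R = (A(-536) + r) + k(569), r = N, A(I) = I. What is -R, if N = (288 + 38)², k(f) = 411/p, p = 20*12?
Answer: -8459337/80 ≈ -1.0574e+5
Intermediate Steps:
p = 240
k(f) = 137/80 (k(f) = 411/240 = 411*(1/240) = 137/80)
N = 106276 (N = 326² = 106276)
r = 106276
R = 8459337/80 (R = (-536 + 106276) + 137/80 = 105740 + 137/80 = 8459337/80 ≈ 1.0574e+5)
-R = -1*8459337/80 = -8459337/80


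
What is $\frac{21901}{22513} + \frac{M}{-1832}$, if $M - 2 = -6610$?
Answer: $\frac{23611067}{5155477} \approx 4.5798$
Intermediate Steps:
$M = -6608$ ($M = 2 - 6610 = -6608$)
$\frac{21901}{22513} + \frac{M}{-1832} = \frac{21901}{22513} - \frac{6608}{-1832} = 21901 \cdot \frac{1}{22513} - - \frac{826}{229} = \frac{21901}{22513} + \frac{826}{229} = \frac{23611067}{5155477}$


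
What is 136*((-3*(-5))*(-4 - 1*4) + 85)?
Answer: -4760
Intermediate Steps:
136*((-3*(-5))*(-4 - 1*4) + 85) = 136*(15*(-4 - 4) + 85) = 136*(15*(-8) + 85) = 136*(-120 + 85) = 136*(-35) = -4760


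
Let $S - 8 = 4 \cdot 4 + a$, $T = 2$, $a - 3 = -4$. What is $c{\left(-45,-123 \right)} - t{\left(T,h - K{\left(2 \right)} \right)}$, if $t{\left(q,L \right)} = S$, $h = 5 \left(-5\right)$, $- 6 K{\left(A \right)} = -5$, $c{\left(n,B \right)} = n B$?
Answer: $5512$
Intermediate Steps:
$a = -1$ ($a = 3 - 4 = -1$)
$c{\left(n,B \right)} = B n$
$K{\left(A \right)} = \frac{5}{6}$ ($K{\left(A \right)} = \left(- \frac{1}{6}\right) \left(-5\right) = \frac{5}{6}$)
$h = -25$
$S = 23$ ($S = 8 + \left(4 \cdot 4 - 1\right) = 8 + \left(16 - 1\right) = 8 + 15 = 23$)
$t{\left(q,L \right)} = 23$
$c{\left(-45,-123 \right)} - t{\left(T,h - K{\left(2 \right)} \right)} = \left(-123\right) \left(-45\right) - 23 = 5535 - 23 = 5512$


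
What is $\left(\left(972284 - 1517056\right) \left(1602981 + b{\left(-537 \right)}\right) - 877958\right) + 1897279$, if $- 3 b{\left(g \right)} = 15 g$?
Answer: $-874720858831$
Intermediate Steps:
$b{\left(g \right)} = - 5 g$ ($b{\left(g \right)} = - \frac{15 g}{3} = - 5 g$)
$\left(\left(972284 - 1517056\right) \left(1602981 + b{\left(-537 \right)}\right) - 877958\right) + 1897279 = \left(\left(972284 - 1517056\right) \left(1602981 - -2685\right) - 877958\right) + 1897279 = \left(- 544772 \left(1602981 + 2685\right) - 877958\right) + 1897279 = \left(\left(-544772\right) 1605666 - 877958\right) + 1897279 = \left(-874721878152 - 877958\right) + 1897279 = -874722756110 + 1897279 = -874720858831$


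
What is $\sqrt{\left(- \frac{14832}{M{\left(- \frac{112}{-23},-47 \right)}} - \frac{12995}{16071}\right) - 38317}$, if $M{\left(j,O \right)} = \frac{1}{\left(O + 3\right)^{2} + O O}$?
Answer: $\frac{i \sqrt{15888417834126882}}{16071} \approx 7843.3 i$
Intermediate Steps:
$M{\left(j,O \right)} = \frac{1}{O^{2} + \left(3 + O\right)^{2}}$ ($M{\left(j,O \right)} = \frac{1}{\left(3 + O\right)^{2} + O^{2}} = \frac{1}{O^{2} + \left(3 + O\right)^{2}}$)
$\sqrt{\left(- \frac{14832}{M{\left(- \frac{112}{-23},-47 \right)}} - \frac{12995}{16071}\right) - 38317} = \sqrt{\left(- \frac{14832}{\frac{1}{\left(-47\right)^{2} + \left(3 - 47\right)^{2}}} - \frac{12995}{16071}\right) - 38317} = \sqrt{\left(- \frac{14832}{\frac{1}{2209 + \left(-44\right)^{2}}} - \frac{12995}{16071}\right) - 38317} = \sqrt{\left(- \frac{14832}{\frac{1}{2209 + 1936}} - \frac{12995}{16071}\right) - 38317} = \sqrt{\left(- \frac{14832}{\frac{1}{4145}} - \frac{12995}{16071}\right) - 38317} = \sqrt{\left(- 14832 \frac{1}{\frac{1}{4145}} - \frac{12995}{16071}\right) - 38317} = \sqrt{\left(\left(-14832\right) 4145 - \frac{12995}{16071}\right) - 38317} = \sqrt{\left(-61478640 - \frac{12995}{16071}\right) - 38317} = \sqrt{- \frac{988023236435}{16071} - 38317} = \sqrt{- \frac{988639028942}{16071}} = \frac{i \sqrt{15888417834126882}}{16071}$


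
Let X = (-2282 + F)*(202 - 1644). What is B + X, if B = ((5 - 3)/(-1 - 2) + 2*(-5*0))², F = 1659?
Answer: 8085298/9 ≈ 8.9837e+5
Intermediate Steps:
B = 4/9 (B = (2/(-3) + 2*0)² = (2*(-⅓) + 0)² = (-⅔ + 0)² = (-⅔)² = 4/9 ≈ 0.44444)
X = 898366 (X = (-2282 + 1659)*(202 - 1644) = -623*(-1442) = 898366)
B + X = 4/9 + 898366 = 8085298/9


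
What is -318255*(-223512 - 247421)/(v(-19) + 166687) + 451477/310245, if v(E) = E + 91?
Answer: 96670680858778/107559555 ≈ 8.9876e+5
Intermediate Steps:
v(E) = 91 + E
-318255*(-223512 - 247421)/(v(-19) + 166687) + 451477/310245 = -318255*(-223512 - 247421)/((91 - 19) + 166687) + 451477/310245 = -318255*(-470933/(72 + 166687)) + 451477*(1/310245) = -318255/(166759*(-1/470933)) + 34729/23865 = -318255/(-166759/470933) + 34729/23865 = -318255*(-470933/166759) + 34729/23865 = 149876781915/166759 + 34729/23865 = 96670680858778/107559555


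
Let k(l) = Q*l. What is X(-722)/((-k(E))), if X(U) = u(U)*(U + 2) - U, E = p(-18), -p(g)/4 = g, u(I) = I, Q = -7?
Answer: 37183/36 ≈ 1032.9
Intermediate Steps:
p(g) = -4*g
E = 72 (E = -4*(-18) = 72)
k(l) = -7*l
X(U) = -U + U*(2 + U) (X(U) = U*(U + 2) - U = U*(2 + U) - U = -U + U*(2 + U))
X(-722)/((-k(E))) = (-722*(1 - 722))/((-(-7)*72)) = (-722*(-721))/((-1*(-504))) = 520562/504 = 520562*(1/504) = 37183/36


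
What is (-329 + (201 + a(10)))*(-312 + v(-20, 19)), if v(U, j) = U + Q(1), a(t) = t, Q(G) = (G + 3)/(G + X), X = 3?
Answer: 39058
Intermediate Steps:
Q(G) = 1 (Q(G) = (G + 3)/(G + 3) = (3 + G)/(3 + G) = 1)
v(U, j) = 1 + U (v(U, j) = U + 1 = 1 + U)
(-329 + (201 + a(10)))*(-312 + v(-20, 19)) = (-329 + (201 + 10))*(-312 + (1 - 20)) = (-329 + 211)*(-312 - 19) = -118*(-331) = 39058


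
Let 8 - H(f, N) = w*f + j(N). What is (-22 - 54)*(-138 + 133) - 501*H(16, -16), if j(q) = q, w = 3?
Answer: 12404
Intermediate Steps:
H(f, N) = 8 - N - 3*f (H(f, N) = 8 - (3*f + N) = 8 - (N + 3*f) = 8 + (-N - 3*f) = 8 - N - 3*f)
(-22 - 54)*(-138 + 133) - 501*H(16, -16) = (-22 - 54)*(-138 + 133) - 501*(8 - 1*(-16) - 3*16) = -76*(-5) - 501*(8 + 16 - 48) = 380 - 501*(-24) = 380 + 12024 = 12404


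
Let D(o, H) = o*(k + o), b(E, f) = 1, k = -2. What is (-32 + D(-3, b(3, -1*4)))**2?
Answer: 289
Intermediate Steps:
D(o, H) = o*(-2 + o)
(-32 + D(-3, b(3, -1*4)))**2 = (-32 - 3*(-2 - 3))**2 = (-32 - 3*(-5))**2 = (-32 + 15)**2 = (-17)**2 = 289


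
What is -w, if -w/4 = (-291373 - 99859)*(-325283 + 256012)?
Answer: 108404127488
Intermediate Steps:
w = -108404127488 (w = -4*(-291373 - 99859)*(-325283 + 256012) = -(-1564928)*(-69271) = -4*27101031872 = -108404127488)
-w = -1*(-108404127488) = 108404127488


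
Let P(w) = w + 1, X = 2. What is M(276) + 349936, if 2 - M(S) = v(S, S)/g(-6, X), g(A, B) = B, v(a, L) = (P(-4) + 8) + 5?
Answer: 349933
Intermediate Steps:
P(w) = 1 + w
v(a, L) = 10 (v(a, L) = ((1 - 4) + 8) + 5 = (-3 + 8) + 5 = 5 + 5 = 10)
M(S) = -3 (M(S) = 2 - 10/2 = 2 - 1*5 = 2 - 5 = -3)
M(276) + 349936 = -3 + 349936 = 349933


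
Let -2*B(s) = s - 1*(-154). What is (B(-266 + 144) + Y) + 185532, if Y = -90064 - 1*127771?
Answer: -32319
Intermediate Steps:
B(s) = -77 - s/2 (B(s) = -(s - 1*(-154))/2 = -(s + 154)/2 = -(154 + s)/2 = -77 - s/2)
Y = -217835 (Y = -90064 - 127771 = -217835)
(B(-266 + 144) + Y) + 185532 = ((-77 - (-266 + 144)/2) - 217835) + 185532 = ((-77 - ½*(-122)) - 217835) + 185532 = ((-77 + 61) - 217835) + 185532 = (-16 - 217835) + 185532 = -217851 + 185532 = -32319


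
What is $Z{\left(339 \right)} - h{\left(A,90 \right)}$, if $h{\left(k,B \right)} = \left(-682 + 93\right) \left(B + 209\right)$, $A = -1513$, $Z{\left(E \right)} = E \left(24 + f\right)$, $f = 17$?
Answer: $190010$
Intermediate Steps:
$Z{\left(E \right)} = 41 E$ ($Z{\left(E \right)} = E \left(24 + 17\right) = E 41 = 41 E$)
$h{\left(k,B \right)} = -123101 - 589 B$ ($h{\left(k,B \right)} = - 589 \left(209 + B\right) = -123101 - 589 B$)
$Z{\left(339 \right)} - h{\left(A,90 \right)} = 41 \cdot 339 - \left(-123101 - 53010\right) = 13899 - \left(-123101 - 53010\right) = 13899 - -176111 = 13899 + 176111 = 190010$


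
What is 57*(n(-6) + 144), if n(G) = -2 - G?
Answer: 8436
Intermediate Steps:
57*(n(-6) + 144) = 57*((-2 - 1*(-6)) + 144) = 57*((-2 + 6) + 144) = 57*(4 + 144) = 57*148 = 8436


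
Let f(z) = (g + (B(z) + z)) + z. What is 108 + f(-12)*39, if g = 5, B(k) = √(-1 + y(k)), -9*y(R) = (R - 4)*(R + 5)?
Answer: -633 + 143*I ≈ -633.0 + 143.0*I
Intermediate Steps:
y(R) = -(-4 + R)*(5 + R)/9 (y(R) = -(R - 4)*(R + 5)/9 = -(-4 + R)*(5 + R)/9)
B(k) = √(11/9 - k/9 - k²/9) (B(k) = √(-1 + (20/9 - k/9 - k²/9)) = √(11/9 - k/9 - k²/9))
f(z) = 5 + 2*z + √(11 - z - z²)/3 (f(z) = (5 + (√(11 - z - z²)/3 + z)) + z = (5 + (z + √(11 - z - z²)/3)) + z = (5 + z + √(11 - z - z²)/3) + z = 5 + 2*z + √(11 - z - z²)/3)
108 + f(-12)*39 = 108 + (5 + 2*(-12) + √(11 - 1*(-12) - 1*(-12)²)/3)*39 = 108 + (5 - 24 + √(11 + 12 - 1*144)/3)*39 = 108 + (5 - 24 + √(11 + 12 - 144)/3)*39 = 108 + (5 - 24 + √(-121)/3)*39 = 108 + (5 - 24 + (11*I)/3)*39 = 108 + (5 - 24 + 11*I/3)*39 = 108 + (-19 + 11*I/3)*39 = 108 + (-741 + 143*I) = -633 + 143*I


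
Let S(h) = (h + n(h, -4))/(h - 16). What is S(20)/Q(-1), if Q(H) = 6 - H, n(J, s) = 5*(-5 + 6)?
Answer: 25/28 ≈ 0.89286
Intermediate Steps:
n(J, s) = 5 (n(J, s) = 5*1 = 5)
S(h) = (5 + h)/(-16 + h) (S(h) = (h + 5)/(h - 16) = (5 + h)/(-16 + h))
S(20)/Q(-1) = ((5 + 20)/(-16 + 20))/(6 - 1*(-1)) = (25/4)/(6 + 1) = ((¼)*25)/7 = (25/4)*(⅐) = 25/28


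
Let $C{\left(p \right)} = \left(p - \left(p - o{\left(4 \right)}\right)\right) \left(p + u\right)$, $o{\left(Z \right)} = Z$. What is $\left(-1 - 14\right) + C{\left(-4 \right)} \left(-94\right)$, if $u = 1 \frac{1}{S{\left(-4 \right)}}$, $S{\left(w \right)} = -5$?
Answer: $\frac{7821}{5} \approx 1564.2$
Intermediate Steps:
$u = - \frac{1}{5}$ ($u = 1 \frac{1}{-5} = 1 \left(- \frac{1}{5}\right) = - \frac{1}{5} \approx -0.2$)
$C{\left(p \right)} = - \frac{4}{5} + 4 p$ ($C{\left(p \right)} = \left(p - \left(-4 + p\right)\right) \left(p - \frac{1}{5}\right) = 4 \left(- \frac{1}{5} + p\right) = - \frac{4}{5} + 4 p$)
$\left(-1 - 14\right) + C{\left(-4 \right)} \left(-94\right) = \left(-1 - 14\right) + \left(- \frac{4}{5} + 4 \left(-4\right)\right) \left(-94\right) = -15 + \left(- \frac{4}{5} - 16\right) \left(-94\right) = -15 - - \frac{7896}{5} = -15 + \frac{7896}{5} = \frac{7821}{5}$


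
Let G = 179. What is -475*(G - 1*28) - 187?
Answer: -71912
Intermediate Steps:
-475*(G - 1*28) - 187 = -475*(179 - 1*28) - 187 = -475*(179 - 28) - 187 = -475*151 - 187 = -71725 - 187 = -71912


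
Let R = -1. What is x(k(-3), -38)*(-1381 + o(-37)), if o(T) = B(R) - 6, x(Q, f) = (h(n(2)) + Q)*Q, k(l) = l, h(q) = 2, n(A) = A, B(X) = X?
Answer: -4164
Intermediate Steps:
x(Q, f) = Q*(2 + Q) (x(Q, f) = (2 + Q)*Q = Q*(2 + Q))
o(T) = -7 (o(T) = -1 - 6 = -7)
x(k(-3), -38)*(-1381 + o(-37)) = (-3*(2 - 3))*(-1381 - 7) = -3*(-1)*(-1388) = 3*(-1388) = -4164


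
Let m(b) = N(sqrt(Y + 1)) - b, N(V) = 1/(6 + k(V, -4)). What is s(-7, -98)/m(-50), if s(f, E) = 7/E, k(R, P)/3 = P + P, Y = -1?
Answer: -9/6293 ≈ -0.0014302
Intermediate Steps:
k(R, P) = 6*P (k(R, P) = 3*(P + P) = 3*(2*P) = 6*P)
N(V) = -1/18 (N(V) = 1/(6 + 6*(-4)) = 1/(6 - 24) = 1/(-18) = -1/18)
m(b) = -1/18 - b
s(-7, -98)/m(-50) = (7/(-98))/(-1/18 - 1*(-50)) = (7*(-1/98))/(-1/18 + 50) = -1/(14*899/18) = -1/14*18/899 = -9/6293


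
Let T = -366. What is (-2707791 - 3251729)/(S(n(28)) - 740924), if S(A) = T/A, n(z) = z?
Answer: 83433280/10373119 ≈ 8.0432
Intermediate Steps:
S(A) = -366/A
(-2707791 - 3251729)/(S(n(28)) - 740924) = (-2707791 - 3251729)/(-366/28 - 740924) = -5959520/(-366*1/28 - 740924) = -5959520/(-183/14 - 740924) = -5959520/(-10373119/14) = -5959520*(-14/10373119) = 83433280/10373119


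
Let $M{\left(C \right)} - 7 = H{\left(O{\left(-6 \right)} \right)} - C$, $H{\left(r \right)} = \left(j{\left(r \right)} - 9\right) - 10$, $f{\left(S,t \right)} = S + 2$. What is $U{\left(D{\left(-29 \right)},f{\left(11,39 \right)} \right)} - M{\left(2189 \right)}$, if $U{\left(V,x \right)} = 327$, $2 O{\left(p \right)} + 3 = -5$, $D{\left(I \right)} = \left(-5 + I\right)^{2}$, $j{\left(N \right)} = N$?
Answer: $2532$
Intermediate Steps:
$f{\left(S,t \right)} = 2 + S$
$O{\left(p \right)} = -4$ ($O{\left(p \right)} = - \frac{3}{2} + \frac{1}{2} \left(-5\right) = - \frac{3}{2} - \frac{5}{2} = -4$)
$H{\left(r \right)} = -19 + r$ ($H{\left(r \right)} = \left(r - 9\right) - 10 = \left(-9 + r\right) - 10 = -19 + r$)
$M{\left(C \right)} = -16 - C$ ($M{\left(C \right)} = 7 - \left(23 + C\right) = -16 - C$)
$U{\left(D{\left(-29 \right)},f{\left(11,39 \right)} \right)} - M{\left(2189 \right)} = 327 - \left(-16 - 2189\right) = 327 - -2205 = 327 + 2205 = 2532$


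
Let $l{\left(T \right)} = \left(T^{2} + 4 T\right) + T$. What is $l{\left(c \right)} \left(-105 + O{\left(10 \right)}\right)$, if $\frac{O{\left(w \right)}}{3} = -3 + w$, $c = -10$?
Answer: $-4200$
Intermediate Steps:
$O{\left(w \right)} = -9 + 3 w$ ($O{\left(w \right)} = 3 \left(-3 + w\right) = -9 + 3 w$)
$l{\left(T \right)} = T^{2} + 5 T$
$l{\left(c \right)} \left(-105 + O{\left(10 \right)}\right) = - 10 \left(5 - 10\right) \left(-105 + \left(-9 + 3 \cdot 10\right)\right) = \left(-10\right) \left(-5\right) \left(-105 + \left(-9 + 30\right)\right) = 50 \left(-105 + 21\right) = 50 \left(-84\right) = -4200$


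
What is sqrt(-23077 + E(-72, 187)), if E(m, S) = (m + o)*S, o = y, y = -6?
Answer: I*sqrt(37663) ≈ 194.07*I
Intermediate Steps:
o = -6
E(m, S) = S*(-6 + m) (E(m, S) = (m - 6)*S = (-6 + m)*S = S*(-6 + m))
sqrt(-23077 + E(-72, 187)) = sqrt(-23077 + 187*(-6 - 72)) = sqrt(-23077 + 187*(-78)) = sqrt(-23077 - 14586) = sqrt(-37663) = I*sqrt(37663)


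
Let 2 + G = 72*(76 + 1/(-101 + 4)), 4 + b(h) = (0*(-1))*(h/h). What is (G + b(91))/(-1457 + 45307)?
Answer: 53013/425345 ≈ 0.12464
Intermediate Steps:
b(h) = -4 (b(h) = -4 + (0*(-1))*(h/h) = -4 + 0*1 = -4 + 0 = -4)
G = 530518/97 (G = -2 + 72*(76 + 1/(-101 + 4)) = -2 + 72*(76 + 1/(-97)) = -2 + 72*(76 - 1/97) = -2 + 72*(7371/97) = -2 + 530712/97 = 530518/97 ≈ 5469.3)
(G + b(91))/(-1457 + 45307) = (530518/97 - 4)/(-1457 + 45307) = (530130/97)/43850 = (530130/97)*(1/43850) = 53013/425345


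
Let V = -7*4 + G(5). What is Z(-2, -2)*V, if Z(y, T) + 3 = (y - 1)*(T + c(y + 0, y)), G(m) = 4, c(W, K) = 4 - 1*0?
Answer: 216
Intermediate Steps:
c(W, K) = 4 (c(W, K) = 4 + 0 = 4)
Z(y, T) = -3 + (-1 + y)*(4 + T) (Z(y, T) = -3 + (y - 1)*(T + 4) = -3 + (-1 + y)*(4 + T))
V = -24 (V = -7*4 + 4 = -28 + 4 = -24)
Z(-2, -2)*V = (-7 - 1*(-2) + 4*(-2) - 2*(-2))*(-24) = (-7 + 2 - 8 + 4)*(-24) = -9*(-24) = 216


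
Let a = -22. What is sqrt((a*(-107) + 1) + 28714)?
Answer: sqrt(31069) ≈ 176.26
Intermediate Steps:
sqrt((a*(-107) + 1) + 28714) = sqrt((-22*(-107) + 1) + 28714) = sqrt((2354 + 1) + 28714) = sqrt(2355 + 28714) = sqrt(31069)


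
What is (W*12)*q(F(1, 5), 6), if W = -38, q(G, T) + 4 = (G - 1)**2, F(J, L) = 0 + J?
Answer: 1824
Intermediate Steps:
F(J, L) = J
q(G, T) = -4 + (-1 + G)**2 (q(G, T) = -4 + (G - 1)**2 = -4 + (-1 + G)**2)
(W*12)*q(F(1, 5), 6) = (-38*12)*(-4 + (-1 + 1)**2) = -456*(-4 + 0**2) = -456*(-4 + 0) = -456*(-4) = 1824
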